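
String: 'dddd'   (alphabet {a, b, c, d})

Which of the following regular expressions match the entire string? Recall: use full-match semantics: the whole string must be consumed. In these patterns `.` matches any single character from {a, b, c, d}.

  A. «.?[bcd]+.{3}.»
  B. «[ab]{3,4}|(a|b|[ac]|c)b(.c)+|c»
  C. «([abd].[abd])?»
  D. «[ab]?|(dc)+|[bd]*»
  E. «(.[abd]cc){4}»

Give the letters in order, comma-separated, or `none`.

A → no match
B → no match
C → no match
D → match
E → no match — must end with 'cc'

D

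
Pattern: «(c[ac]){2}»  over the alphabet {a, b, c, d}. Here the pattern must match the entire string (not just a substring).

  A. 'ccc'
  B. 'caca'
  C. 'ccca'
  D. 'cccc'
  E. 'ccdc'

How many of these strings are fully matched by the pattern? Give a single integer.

3

A. 'ccc' → no match
B. 'caca' → match
C. 'ccca' → match
D. 'cccc' → match
E. 'ccdc' → no match
Total matched: 3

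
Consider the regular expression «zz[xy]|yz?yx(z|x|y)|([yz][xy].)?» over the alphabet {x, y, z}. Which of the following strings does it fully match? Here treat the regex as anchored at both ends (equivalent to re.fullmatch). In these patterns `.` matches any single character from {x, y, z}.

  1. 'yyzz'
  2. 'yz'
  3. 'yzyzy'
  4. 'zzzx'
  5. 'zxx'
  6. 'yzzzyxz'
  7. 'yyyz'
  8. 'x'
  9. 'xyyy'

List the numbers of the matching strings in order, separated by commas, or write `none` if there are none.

1 → no match
2 → no match
3 → no match
4 → no match
5 → match
6 → no match
7 → no match
8 → no match
9 → no match

5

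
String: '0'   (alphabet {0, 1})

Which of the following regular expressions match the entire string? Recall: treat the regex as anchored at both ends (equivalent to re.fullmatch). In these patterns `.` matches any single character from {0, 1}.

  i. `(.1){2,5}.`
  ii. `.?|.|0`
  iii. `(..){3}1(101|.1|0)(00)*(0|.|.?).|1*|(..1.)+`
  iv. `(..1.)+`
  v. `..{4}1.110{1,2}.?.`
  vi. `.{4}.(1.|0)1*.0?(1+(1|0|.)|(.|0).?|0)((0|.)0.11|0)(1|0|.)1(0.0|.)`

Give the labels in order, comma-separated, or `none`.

ii

i → no match
ii → match
iii → no match
iv → no match
v → no match
vi → no match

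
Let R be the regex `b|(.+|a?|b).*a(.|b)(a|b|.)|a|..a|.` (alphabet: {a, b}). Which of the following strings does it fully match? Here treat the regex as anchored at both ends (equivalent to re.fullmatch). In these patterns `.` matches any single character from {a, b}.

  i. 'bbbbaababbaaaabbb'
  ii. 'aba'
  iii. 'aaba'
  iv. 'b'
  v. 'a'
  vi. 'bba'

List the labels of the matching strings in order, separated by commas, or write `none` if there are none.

i → no match
ii → match
iii → match
iv → match
v → match
vi → match

ii, iii, iv, v, vi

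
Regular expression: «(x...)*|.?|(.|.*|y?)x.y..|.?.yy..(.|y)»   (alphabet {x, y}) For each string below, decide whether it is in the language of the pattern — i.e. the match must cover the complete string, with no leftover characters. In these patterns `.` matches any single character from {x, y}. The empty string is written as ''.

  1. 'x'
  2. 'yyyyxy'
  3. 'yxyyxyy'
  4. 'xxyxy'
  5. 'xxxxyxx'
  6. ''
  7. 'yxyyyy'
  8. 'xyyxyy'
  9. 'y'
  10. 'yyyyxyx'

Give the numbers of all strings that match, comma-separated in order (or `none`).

1 → match
2 → match
3 → match
4 → match
5 → match
6 → match
7 → match
8 → match
9 → match
10 → match

1, 2, 3, 4, 5, 6, 7, 8, 9, 10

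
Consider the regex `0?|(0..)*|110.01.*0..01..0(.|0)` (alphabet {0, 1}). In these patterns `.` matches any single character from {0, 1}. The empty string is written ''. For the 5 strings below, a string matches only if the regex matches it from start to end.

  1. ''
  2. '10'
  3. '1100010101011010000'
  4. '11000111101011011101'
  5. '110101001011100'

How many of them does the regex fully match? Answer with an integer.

4

1 → match
2 → no match
3 → match
4 → match
5 → match
Total matched: 4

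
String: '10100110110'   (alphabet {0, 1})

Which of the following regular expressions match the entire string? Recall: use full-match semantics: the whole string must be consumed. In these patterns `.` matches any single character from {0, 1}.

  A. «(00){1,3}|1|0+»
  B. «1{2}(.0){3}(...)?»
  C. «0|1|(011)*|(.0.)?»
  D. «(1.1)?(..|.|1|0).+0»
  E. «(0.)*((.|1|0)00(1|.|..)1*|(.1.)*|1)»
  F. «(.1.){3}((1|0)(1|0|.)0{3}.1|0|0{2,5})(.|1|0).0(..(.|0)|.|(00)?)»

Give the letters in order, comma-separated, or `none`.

D

A → no match
B → no match
C → no match
D → match
E → no match
F → no match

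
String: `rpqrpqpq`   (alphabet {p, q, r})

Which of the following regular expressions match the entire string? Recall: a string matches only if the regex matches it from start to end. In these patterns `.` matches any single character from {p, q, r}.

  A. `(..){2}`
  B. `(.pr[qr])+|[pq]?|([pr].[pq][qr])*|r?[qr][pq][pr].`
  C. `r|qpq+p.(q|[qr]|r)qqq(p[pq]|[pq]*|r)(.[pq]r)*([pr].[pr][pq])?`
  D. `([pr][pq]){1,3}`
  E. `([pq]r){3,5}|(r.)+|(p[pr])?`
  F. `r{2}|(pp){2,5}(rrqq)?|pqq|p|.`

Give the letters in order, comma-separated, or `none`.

B

A → no match
B → match
C → no match
D → no match
E → no match
F → no match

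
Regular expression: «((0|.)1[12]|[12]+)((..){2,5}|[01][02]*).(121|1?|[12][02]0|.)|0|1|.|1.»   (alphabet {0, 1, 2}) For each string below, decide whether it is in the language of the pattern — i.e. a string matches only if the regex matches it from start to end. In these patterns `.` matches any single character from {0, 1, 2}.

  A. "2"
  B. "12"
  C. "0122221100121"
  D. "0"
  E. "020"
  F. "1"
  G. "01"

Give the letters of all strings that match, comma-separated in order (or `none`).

A → match
B → match
C → match
D → match
E → no match
F → match
G → no match

A, B, C, D, F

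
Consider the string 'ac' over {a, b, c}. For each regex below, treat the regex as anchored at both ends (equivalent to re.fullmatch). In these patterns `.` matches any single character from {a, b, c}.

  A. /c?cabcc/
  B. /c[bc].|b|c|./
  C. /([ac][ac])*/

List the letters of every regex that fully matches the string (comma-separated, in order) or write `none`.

C

A → no match — must end with 'cabcc'
B → no match
C → match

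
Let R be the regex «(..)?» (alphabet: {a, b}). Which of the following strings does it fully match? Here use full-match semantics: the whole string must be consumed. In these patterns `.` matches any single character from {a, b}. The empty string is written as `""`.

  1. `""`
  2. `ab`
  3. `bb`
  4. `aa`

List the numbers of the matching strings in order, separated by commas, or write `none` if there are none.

1 → match
2 → match
3 → match
4 → match

1, 2, 3, 4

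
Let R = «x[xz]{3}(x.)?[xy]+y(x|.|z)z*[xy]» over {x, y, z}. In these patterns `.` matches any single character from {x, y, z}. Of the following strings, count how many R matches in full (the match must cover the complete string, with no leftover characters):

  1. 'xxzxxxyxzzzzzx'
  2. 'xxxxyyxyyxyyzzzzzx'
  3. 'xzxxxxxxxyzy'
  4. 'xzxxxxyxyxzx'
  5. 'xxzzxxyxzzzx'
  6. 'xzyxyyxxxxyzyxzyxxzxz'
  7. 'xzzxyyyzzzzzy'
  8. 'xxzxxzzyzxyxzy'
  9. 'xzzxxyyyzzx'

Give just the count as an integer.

7

1 → match
2 → match
3 → match
4 → match
5 → match
6 → no match
7 → match
8 → no match
9 → match
Total matched: 7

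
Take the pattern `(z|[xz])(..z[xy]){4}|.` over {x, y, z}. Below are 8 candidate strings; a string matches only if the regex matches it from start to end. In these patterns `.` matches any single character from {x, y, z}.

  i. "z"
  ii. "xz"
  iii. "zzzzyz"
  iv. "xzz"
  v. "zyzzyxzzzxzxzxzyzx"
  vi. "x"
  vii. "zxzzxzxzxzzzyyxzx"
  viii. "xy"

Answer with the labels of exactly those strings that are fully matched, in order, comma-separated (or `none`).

i. "z" → match
ii. "xz" → no match
iii. "zzzzyz" → no match
iv. "xzz" → no match
v → no match
vi. "x" → match
vii → match
viii. "xy" → no match

i, vi, vii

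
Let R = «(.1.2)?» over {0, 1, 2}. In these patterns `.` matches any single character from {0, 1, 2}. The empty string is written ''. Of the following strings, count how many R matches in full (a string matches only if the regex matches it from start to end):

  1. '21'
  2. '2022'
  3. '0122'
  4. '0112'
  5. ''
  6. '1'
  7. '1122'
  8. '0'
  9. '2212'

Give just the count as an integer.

4

1 → no match
2 → no match
3 → match
4 → match
5 → match
6 → no match
7 → match
8 → no match
9 → no match
Total matched: 4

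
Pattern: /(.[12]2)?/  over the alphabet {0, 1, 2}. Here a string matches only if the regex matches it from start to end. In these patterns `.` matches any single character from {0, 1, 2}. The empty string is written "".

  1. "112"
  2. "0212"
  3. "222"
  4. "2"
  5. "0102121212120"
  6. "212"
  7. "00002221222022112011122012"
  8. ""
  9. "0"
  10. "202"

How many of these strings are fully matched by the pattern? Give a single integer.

4

1 → match
2 → no match
3 → match
4 → no match
5 → no match
6 → match
7 → no match
8 → match
9 → no match
10 → no match
Total matched: 4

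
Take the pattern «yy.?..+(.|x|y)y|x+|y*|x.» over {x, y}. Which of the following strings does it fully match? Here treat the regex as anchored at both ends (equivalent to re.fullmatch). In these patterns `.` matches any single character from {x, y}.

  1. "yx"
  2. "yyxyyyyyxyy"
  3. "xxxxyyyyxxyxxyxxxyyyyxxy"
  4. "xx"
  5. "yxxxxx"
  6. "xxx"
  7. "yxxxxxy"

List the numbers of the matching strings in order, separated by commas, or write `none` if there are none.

1 → no match
2 → match
3 → no match
4 → match
5 → no match
6 → match
7 → no match

2, 4, 6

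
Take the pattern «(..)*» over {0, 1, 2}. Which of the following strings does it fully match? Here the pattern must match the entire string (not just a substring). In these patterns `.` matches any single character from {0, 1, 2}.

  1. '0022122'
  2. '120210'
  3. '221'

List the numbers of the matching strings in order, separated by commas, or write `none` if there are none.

1. '0022122' → no match
2. '120210' → match
3. '221' → no match

2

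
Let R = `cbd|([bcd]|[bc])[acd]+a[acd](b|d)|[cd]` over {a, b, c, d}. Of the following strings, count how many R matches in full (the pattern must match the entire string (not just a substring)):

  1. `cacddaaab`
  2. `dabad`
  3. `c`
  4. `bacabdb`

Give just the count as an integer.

1. `cacddaaab` → match
2. `dabad` → no match
3. `c` → match
4. `bacabdb` → no match
Total matched: 2

2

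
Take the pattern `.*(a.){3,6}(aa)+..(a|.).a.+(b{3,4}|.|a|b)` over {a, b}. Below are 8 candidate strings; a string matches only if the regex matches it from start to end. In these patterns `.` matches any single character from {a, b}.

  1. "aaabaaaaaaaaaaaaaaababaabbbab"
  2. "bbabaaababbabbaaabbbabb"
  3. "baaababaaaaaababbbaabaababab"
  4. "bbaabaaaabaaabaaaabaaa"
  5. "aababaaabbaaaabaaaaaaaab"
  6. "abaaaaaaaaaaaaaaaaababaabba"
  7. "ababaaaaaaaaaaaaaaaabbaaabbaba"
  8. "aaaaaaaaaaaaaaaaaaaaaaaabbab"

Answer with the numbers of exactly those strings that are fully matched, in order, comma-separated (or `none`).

1 → match
2 → no match
3 → no match
4 → no match
5 → no match
6 → match
7 → match
8 → match

1, 6, 7, 8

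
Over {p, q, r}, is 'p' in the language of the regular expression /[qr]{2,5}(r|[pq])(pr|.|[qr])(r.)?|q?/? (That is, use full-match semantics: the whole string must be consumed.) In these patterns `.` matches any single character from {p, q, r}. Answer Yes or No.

No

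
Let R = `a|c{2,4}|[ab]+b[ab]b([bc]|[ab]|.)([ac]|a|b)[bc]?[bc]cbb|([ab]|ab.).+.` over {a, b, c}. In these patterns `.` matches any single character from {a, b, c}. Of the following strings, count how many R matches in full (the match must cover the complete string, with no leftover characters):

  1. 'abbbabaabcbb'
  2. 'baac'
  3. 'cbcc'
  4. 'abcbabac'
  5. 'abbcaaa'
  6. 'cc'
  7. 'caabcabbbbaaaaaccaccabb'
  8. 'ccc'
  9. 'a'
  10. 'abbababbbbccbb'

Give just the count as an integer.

8

1 → match
2 → match
3 → no match
4 → match
5 → match
6 → match
7 → no match
8 → match
9 → match
10 → match
Total matched: 8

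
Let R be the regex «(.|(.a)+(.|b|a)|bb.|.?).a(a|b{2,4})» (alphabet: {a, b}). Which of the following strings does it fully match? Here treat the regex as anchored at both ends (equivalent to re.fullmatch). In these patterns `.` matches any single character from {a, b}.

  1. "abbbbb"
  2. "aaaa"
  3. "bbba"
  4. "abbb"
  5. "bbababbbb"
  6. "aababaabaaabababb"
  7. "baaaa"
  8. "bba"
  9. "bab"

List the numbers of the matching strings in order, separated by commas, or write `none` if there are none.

2, 5

1. "abbbbb" → no match
2. "aaaa" → match
3. "bbba" → no match
4. "abbb" → no match
5. "bbababbbb" → match
6 → no match
7. "baaaa" → no match
8. "bba" → no match
9. "bab" → no match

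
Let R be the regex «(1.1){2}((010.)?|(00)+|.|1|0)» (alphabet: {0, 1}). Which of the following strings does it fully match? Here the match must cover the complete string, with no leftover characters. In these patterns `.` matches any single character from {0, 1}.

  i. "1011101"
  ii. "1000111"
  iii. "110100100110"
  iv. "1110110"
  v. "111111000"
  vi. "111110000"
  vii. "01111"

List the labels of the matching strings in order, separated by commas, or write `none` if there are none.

i. "1011101" → no match
ii. "1000111" → no match
iii. "110100100110" → no match
iv. "1110110" → no match
v. "111111000" → no match
vi. "111110000" → no match
vii. "01111" → no match — must start with "1"

none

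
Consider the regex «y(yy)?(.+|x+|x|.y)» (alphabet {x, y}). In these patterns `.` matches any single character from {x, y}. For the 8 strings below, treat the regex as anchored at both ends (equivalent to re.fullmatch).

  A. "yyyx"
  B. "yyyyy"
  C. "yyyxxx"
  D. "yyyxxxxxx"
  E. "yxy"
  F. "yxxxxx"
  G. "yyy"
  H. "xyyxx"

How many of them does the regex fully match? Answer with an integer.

A → match
B → match
C → match
D → match
E → match
F → match
G → match
H → no match — must start with "y"
Total matched: 7

7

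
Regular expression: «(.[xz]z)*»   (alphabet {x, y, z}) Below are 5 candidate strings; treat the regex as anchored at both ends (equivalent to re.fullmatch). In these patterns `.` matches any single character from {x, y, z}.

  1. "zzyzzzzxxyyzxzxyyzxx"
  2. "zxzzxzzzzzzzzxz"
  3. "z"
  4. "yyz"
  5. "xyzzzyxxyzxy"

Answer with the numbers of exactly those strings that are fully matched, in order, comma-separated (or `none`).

2

1 → no match
2 → match
3. "z" → no match
4. "yyz" → no match
5. "xyzzzyxxyzxy" → no match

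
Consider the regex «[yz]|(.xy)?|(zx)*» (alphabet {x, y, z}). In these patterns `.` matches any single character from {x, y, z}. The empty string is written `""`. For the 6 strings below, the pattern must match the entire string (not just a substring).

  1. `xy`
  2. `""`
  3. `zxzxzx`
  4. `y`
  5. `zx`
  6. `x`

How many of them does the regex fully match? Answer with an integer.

1 → no match
2 → match
3 → match
4 → match
5 → match
6 → no match
Total matched: 4

4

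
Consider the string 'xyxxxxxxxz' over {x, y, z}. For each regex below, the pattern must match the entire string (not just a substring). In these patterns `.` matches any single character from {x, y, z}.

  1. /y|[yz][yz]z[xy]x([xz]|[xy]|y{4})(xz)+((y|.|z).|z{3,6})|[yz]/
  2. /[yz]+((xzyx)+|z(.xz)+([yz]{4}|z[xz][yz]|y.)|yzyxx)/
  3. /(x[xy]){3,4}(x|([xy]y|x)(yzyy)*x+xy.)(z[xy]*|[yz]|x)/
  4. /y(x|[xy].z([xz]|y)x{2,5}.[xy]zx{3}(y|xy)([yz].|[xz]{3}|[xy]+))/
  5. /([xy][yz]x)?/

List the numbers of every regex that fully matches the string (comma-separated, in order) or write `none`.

1 → no match
2 → no match
3 → match
4 → no match — must start with 'y'
5 → no match

3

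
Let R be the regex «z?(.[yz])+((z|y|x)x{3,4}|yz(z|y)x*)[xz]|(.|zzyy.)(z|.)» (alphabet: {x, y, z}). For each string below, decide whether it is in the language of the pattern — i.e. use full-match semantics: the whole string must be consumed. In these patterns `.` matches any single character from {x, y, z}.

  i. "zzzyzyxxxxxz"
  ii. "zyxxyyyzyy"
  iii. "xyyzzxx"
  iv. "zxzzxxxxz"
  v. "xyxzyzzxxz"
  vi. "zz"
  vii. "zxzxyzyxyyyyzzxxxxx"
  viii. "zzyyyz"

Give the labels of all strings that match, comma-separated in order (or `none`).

i → match
ii → no match
iii → match
iv → match
v → match
vi → match
vii → match
viii → match

i, iii, iv, v, vi, vii, viii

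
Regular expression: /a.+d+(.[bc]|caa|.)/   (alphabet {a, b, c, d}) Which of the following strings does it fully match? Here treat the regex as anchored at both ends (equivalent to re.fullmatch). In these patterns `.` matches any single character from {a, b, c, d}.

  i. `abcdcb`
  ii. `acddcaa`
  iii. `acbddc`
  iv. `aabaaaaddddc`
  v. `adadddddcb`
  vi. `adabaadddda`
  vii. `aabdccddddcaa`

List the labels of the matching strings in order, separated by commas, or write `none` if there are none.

i → match
ii → match
iii → match
iv → match
v → match
vi → match
vii → match

i, ii, iii, iv, v, vi, vii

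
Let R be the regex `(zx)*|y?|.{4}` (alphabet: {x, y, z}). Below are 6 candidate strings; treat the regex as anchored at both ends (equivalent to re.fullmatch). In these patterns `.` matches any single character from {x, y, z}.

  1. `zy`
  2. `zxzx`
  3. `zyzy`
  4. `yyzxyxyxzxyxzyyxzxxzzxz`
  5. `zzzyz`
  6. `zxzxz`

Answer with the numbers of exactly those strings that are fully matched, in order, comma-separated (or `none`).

1 → no match
2 → match
3 → match
4 → no match
5 → no match
6 → no match

2, 3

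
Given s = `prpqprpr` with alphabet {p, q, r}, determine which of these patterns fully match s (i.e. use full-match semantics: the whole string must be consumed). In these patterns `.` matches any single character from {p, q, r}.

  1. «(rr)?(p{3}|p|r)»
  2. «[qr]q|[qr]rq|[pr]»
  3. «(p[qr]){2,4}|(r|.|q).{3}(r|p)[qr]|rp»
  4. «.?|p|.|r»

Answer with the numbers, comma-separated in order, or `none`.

3

1 → no match
2 → no match
3 → match
4 → no match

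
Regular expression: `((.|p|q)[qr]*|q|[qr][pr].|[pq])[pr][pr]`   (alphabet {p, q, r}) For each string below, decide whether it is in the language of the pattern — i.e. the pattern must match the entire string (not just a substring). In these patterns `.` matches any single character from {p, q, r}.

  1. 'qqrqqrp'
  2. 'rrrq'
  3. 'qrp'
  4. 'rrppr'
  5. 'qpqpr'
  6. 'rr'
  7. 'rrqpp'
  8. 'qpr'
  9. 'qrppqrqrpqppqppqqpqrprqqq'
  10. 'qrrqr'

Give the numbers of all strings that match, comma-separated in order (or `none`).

1. 'qqrqqrp' → match
2. 'rrrq' → no match
3. 'qrp' → match
4. 'rrppr' → match
5. 'qpqpr' → match
6. 'rr' → no match
7. 'rrqpp' → match
8. 'qpr' → match
9 → no match
10. 'qrrqr' → no match

1, 3, 4, 5, 7, 8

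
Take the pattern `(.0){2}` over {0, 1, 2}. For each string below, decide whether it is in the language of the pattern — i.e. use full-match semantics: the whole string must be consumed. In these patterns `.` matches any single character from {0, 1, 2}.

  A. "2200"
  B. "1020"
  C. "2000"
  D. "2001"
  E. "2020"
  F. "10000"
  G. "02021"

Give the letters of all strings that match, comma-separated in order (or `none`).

B, C, E

A → no match
B → match
C → match
D → no match — must end with "0"
E → match
F → no match
G → no match — must end with "0"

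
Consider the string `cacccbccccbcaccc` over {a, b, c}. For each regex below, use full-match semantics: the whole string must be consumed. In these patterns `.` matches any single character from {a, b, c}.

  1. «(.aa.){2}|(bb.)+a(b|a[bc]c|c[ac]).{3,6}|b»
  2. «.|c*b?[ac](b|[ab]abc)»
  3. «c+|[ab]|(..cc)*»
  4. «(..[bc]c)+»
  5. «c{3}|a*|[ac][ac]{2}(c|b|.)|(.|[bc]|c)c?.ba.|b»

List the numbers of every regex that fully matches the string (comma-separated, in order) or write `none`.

1 → no match
2 → no match
3 → no match
4 → match
5 → no match

4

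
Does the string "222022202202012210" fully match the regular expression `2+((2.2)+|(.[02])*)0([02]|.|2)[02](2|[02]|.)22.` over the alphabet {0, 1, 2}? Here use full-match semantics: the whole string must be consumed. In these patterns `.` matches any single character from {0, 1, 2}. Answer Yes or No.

No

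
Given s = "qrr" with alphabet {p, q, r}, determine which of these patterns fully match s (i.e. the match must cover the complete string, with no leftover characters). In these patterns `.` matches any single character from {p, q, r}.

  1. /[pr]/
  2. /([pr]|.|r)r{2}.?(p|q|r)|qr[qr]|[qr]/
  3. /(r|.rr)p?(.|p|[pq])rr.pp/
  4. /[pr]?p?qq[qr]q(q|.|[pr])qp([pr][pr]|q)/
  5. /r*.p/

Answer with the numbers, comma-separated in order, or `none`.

1 → no match
2 → match
3 → no match — must end with "pp"
4 → no match
5 → no match — must end with "p"

2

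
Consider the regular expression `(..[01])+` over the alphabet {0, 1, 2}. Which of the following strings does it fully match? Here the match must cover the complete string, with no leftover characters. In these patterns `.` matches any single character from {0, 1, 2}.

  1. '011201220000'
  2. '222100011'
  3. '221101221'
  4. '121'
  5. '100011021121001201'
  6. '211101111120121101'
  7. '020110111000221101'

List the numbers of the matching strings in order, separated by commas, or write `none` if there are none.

1, 3, 4, 5, 6, 7

1 → match
2 → no match
3 → match
4 → match
5 → match
6 → match
7 → match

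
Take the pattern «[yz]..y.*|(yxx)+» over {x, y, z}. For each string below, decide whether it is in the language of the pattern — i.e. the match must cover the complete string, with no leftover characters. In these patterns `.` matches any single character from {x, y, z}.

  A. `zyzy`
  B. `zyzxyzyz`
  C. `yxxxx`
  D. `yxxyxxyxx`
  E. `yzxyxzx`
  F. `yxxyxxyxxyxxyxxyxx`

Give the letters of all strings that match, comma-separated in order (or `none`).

A, D, E, F

A → match
B → no match
C → no match
D → match
E → match
F → match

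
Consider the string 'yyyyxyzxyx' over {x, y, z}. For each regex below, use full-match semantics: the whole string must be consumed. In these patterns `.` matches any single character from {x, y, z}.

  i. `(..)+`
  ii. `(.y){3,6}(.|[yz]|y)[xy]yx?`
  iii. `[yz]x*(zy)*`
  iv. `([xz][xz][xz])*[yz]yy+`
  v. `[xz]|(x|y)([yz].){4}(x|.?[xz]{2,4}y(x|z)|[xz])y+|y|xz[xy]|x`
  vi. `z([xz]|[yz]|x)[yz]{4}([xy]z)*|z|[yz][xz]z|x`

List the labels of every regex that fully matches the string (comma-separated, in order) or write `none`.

i, ii

i → match
ii → match
iii → no match
iv → no match — must end with 'y'
v → no match
vi → no match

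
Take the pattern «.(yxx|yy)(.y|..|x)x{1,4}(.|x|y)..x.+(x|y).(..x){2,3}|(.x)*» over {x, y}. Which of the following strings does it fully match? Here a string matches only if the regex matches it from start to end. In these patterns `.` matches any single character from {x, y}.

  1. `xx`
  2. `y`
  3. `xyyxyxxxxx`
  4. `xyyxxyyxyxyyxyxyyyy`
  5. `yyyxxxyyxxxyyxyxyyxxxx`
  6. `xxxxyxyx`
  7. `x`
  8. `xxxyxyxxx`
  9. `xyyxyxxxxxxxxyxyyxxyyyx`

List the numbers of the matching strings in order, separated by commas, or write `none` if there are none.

1, 5, 6

1 → match
2 → no match
3 → no match
4 → no match
5 → match
6 → match
7 → no match
8 → no match
9 → no match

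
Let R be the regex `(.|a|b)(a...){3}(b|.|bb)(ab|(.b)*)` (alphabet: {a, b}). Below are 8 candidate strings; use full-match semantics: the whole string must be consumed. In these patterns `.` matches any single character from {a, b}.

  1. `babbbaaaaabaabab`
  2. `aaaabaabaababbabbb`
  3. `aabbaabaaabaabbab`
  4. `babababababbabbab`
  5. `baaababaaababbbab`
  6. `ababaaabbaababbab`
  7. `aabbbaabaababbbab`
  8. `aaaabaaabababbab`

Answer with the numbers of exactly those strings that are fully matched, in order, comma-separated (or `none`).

1 → match
2 → match
3 → match
4 → match
5 → match
6 → no match
7 → match
8 → match

1, 2, 3, 4, 5, 7, 8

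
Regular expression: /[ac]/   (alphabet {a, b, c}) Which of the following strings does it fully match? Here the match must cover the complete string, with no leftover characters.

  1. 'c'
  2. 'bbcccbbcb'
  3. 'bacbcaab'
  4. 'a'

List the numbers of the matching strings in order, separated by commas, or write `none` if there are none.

1 → match
2 → no match
3 → no match
4 → match

1, 4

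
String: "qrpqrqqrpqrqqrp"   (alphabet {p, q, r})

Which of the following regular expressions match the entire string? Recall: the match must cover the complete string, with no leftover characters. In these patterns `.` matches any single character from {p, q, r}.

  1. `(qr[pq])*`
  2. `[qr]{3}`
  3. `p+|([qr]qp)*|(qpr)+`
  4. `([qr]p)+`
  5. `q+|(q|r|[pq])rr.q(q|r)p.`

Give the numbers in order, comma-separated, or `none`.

1

1 → match
2 → no match
3 → no match
4 → no match
5 → no match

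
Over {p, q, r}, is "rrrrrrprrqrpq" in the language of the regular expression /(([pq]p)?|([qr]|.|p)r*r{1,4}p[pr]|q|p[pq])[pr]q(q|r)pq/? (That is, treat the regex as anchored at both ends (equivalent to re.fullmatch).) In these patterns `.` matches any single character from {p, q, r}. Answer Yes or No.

Yes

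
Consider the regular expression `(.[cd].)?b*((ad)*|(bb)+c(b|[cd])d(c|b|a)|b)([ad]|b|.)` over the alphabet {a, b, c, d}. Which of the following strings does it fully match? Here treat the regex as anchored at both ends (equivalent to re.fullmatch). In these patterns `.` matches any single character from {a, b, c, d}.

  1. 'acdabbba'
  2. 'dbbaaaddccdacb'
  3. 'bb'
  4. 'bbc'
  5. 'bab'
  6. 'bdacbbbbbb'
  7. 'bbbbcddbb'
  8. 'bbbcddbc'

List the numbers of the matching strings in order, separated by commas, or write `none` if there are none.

3, 4, 7, 8

1 → no match
2 → no match
3 → match
4 → match
5 → no match
6 → no match
7 → match
8 → match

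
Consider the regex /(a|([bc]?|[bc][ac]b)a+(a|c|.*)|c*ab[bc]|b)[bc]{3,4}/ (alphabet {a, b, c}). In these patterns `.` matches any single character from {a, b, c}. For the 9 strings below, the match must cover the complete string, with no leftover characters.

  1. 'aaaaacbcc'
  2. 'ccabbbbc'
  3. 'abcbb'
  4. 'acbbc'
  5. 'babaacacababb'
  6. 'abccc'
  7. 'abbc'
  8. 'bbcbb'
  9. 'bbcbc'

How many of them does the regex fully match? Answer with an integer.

1. 'aaaaacbcc' → match
2. 'ccabbbbc' → match
3. 'abcbb' → match
4. 'acbbc' → match
5 → no match
6. 'abccc' → match
7. 'abbc' → match
8. 'bbcbb' → match
9. 'bbcbc' → match
Total matched: 8

8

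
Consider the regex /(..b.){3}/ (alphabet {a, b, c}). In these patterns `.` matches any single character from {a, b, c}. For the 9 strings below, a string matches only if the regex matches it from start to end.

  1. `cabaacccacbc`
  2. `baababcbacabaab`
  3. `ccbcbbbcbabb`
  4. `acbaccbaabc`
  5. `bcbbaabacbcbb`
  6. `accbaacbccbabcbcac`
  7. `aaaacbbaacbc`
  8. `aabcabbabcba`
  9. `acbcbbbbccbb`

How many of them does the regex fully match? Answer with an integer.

1 → no match
2 → no match
3 → match
4 → no match
5 → no match
6 → no match
7 → no match
8 → match
9 → match
Total matched: 3

3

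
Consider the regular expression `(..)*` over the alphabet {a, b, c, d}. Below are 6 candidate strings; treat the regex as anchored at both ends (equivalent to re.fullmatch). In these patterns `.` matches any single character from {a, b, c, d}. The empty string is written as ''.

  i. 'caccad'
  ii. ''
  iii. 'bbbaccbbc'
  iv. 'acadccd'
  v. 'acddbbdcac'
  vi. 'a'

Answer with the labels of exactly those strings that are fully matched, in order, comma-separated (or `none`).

i → match
ii → match
iii → no match
iv → no match
v → match
vi → no match

i, ii, v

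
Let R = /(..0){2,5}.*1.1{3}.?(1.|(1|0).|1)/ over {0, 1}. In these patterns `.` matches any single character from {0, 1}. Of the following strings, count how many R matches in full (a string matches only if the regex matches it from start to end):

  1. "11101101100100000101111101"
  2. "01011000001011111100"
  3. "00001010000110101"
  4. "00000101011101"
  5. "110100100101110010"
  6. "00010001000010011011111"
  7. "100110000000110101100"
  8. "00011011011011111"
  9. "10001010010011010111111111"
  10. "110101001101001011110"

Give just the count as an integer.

4

1 → no match
2 → match
3 → no match
4 → no match
5 → no match
6 → match
7 → no match
8 → match
9 → match
10 → no match
Total matched: 4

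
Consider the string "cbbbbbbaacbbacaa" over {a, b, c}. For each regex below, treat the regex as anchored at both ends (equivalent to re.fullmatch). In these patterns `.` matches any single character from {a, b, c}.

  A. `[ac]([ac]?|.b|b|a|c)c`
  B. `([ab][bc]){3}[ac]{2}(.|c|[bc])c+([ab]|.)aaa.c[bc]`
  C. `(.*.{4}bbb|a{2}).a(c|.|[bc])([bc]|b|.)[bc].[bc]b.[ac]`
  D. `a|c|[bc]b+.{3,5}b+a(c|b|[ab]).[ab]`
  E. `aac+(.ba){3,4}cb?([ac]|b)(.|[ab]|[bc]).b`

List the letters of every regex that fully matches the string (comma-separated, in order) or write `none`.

A → no match — must end with "c"
B → no match
C → no match
D → match
E → no match — must start with "aac"

D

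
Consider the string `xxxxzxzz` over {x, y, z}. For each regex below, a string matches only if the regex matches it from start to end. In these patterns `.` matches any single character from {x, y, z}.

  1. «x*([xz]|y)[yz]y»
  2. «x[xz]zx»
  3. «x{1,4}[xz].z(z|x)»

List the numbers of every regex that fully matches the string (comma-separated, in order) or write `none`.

1 → no match — must end with `y`
2 → no match — must end with `zx`
3 → match

3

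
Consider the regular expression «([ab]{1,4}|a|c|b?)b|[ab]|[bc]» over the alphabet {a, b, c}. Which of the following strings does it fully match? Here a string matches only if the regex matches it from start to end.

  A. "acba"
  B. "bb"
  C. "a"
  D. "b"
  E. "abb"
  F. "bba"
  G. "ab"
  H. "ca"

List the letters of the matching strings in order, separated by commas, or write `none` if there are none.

A → no match
B → match
C → match
D → match
E → match
F → no match
G → match
H → no match

B, C, D, E, G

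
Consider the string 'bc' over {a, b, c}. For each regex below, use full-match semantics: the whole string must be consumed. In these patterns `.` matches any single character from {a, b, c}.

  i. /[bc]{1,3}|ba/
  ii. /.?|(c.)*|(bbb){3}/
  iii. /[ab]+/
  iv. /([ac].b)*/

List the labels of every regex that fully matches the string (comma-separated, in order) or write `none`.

i

i → match
ii → no match
iii → no match
iv → no match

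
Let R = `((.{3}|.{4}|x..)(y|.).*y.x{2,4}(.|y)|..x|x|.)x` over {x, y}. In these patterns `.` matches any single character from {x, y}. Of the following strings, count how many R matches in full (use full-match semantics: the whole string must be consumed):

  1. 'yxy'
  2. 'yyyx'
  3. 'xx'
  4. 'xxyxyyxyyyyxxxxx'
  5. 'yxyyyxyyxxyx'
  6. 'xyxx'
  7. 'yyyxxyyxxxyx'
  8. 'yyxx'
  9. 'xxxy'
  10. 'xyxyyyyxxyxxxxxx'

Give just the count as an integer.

1 → no match — must end with 'x'
2 → no match
3 → match
4 → match
5 → match
6 → match
7 → match
8 → match
9 → no match — must end with 'x'
10 → match
Total matched: 7

7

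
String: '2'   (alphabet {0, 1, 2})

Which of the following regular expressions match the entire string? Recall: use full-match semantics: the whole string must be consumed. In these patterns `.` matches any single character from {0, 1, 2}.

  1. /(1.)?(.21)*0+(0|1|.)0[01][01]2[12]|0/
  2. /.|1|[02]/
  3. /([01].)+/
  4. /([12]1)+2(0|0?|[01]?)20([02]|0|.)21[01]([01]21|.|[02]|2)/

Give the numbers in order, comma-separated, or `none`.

2

1 → no match
2 → match
3 → no match
4 → no match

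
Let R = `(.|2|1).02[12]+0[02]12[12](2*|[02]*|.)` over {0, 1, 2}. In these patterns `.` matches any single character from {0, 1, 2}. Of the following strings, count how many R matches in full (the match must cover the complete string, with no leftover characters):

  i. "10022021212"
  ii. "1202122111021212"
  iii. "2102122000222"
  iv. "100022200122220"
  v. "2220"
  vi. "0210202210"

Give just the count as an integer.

i → match
ii → match
iii → no match
iv → no match
v → no match
vi → no match
Total matched: 2

2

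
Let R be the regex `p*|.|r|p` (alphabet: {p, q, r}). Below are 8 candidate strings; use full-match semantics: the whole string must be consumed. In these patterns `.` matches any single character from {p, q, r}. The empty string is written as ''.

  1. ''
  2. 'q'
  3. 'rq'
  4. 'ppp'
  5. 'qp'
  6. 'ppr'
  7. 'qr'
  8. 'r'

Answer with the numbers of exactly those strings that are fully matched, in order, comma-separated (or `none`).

1. '' → match
2. 'q' → match
3. 'rq' → no match
4. 'ppp' → match
5. 'qp' → no match
6. 'ppr' → no match
7. 'qr' → no match
8. 'r' → match

1, 2, 4, 8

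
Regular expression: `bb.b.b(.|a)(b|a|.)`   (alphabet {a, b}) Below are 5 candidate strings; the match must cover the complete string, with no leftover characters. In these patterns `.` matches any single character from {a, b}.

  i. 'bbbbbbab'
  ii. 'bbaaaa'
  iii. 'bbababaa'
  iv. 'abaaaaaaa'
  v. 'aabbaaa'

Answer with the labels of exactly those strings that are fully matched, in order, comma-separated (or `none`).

i → match
ii → no match
iii → match
iv → no match — must start with 'bb'
v → no match — must start with 'bb'

i, iii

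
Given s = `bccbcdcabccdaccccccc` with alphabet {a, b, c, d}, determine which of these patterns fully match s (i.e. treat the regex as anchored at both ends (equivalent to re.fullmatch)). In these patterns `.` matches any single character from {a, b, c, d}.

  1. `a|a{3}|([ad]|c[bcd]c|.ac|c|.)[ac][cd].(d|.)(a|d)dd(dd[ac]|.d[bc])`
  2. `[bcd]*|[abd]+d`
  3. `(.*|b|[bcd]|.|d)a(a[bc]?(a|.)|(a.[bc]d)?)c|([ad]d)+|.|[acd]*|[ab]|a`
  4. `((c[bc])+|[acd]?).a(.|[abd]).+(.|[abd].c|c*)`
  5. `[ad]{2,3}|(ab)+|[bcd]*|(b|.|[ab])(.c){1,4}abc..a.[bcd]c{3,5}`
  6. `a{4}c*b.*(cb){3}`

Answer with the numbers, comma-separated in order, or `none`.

5

1 → no match
2 → no match
3 → no match
4 → no match
5 → match
6 → no match — must start with `a`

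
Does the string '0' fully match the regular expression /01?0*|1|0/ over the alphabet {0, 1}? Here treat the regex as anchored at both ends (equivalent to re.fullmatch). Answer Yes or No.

Yes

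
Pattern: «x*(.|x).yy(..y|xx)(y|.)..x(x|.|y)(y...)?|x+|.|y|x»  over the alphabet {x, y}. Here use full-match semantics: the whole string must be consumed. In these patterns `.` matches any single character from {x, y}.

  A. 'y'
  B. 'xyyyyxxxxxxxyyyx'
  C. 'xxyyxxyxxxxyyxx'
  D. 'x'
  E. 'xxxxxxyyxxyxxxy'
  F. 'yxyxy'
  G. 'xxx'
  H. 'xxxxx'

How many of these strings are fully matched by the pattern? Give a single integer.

A. 'y' → match
B → match
C → match
D. 'x' → match
E → match
F. 'yxyxy' → no match
G. 'xxx' → match
H. 'xxxxx' → match
Total matched: 7

7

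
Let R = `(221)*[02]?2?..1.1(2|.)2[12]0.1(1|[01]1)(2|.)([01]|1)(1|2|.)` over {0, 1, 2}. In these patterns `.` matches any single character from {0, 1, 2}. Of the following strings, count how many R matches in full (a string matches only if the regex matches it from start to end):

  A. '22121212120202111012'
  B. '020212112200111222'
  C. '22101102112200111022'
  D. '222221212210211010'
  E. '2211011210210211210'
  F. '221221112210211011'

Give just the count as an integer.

1

A → no match
B → no match
C → no match
D → no match
E → no match
F → match
Total matched: 1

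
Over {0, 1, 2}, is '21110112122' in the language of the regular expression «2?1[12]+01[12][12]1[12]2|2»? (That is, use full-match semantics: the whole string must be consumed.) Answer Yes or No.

Yes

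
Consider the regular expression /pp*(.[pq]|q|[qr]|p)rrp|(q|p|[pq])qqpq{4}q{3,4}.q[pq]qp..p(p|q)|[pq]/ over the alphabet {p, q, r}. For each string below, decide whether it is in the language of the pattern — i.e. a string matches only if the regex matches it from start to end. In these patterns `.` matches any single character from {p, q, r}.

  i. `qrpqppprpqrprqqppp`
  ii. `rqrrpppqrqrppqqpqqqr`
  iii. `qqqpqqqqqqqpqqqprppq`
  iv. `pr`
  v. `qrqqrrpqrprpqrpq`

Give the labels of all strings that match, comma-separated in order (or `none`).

iii

i → no match
ii → no match
iii → match
iv → no match
v → no match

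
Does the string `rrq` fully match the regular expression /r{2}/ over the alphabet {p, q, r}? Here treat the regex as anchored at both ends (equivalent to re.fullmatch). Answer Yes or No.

Every match must end with `r`, but `rrq` does not.

No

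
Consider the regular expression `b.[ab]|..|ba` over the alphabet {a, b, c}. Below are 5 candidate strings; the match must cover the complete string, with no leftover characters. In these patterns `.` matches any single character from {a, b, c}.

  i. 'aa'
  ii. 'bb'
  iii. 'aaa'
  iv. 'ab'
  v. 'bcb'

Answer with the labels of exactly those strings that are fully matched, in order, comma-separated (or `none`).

i, ii, iv, v

i → match
ii → match
iii → no match
iv → match
v → match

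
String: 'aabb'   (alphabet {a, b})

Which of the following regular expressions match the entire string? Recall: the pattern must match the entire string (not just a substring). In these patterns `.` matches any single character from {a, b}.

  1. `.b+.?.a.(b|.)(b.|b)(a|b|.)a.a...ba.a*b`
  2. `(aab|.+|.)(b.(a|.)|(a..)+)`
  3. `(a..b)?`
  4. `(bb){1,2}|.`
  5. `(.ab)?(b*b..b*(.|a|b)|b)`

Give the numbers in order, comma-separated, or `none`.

1 → no match
2 → match
3 → match
4 → no match
5 → match

2, 3, 5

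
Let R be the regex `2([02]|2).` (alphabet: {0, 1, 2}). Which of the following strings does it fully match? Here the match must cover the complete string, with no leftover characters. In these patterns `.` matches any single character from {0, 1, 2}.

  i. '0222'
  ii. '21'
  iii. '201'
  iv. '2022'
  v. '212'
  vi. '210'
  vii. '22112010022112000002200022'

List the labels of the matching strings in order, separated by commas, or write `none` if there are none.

iii

i → no match — must start with '2'
ii → no match
iii → match
iv → no match
v → no match
vi → no match
vii → no match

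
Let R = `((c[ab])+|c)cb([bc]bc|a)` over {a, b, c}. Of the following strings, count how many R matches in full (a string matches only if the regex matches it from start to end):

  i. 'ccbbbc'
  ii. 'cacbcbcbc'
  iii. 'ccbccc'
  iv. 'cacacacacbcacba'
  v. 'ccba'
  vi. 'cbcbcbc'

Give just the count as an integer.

5

i → match
ii → match
iii → no match
iv → match
v → match
vi → match
Total matched: 5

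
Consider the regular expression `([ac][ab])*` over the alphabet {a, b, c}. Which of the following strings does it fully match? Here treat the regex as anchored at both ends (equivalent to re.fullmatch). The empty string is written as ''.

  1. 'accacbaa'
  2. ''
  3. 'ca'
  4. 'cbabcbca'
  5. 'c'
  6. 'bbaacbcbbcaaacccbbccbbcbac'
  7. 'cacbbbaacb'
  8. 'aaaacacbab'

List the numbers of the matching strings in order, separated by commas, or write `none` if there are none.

2, 3, 4, 8

1 → no match
2 → match
3 → match
4 → match
5 → no match
6 → no match
7 → no match
8 → match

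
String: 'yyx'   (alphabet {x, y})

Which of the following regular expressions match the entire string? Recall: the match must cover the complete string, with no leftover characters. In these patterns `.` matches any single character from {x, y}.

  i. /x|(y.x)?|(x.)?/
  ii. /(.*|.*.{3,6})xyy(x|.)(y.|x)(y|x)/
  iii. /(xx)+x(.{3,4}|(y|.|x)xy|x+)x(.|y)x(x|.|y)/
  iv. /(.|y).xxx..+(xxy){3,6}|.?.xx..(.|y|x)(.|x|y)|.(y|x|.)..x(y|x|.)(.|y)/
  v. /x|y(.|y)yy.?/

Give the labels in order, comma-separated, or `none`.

i → match
ii → no match
iii → no match — must start with 'xx'
iv → no match
v → no match

i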